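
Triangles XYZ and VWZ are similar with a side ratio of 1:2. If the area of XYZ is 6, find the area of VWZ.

For similar figures, the area ratio equals the square of the side ratio.
Side ratio (XYZ to VWZ) = 1:2, so area ratio = 1^2:2^2 = 1:4.
If the area of XYZ is 6, then the area of VWZ = 6 * (4/1) = 24.

24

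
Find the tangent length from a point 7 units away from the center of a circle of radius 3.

The tangent, radius, and line from the external point to the center form a right triangle.
The right angle is where the tangent meets the radius.
By the Pythagorean theorem: tangent² + 3² = 7²
tangent² = 49 - 9 = 40
tangent = 2*sqrt(10)

2*sqrt(10)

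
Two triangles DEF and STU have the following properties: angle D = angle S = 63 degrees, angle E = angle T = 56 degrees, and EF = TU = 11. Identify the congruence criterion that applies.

The given information provides:
angle D = angle S = 63 degrees, angle E = angle T = 56 degrees, and EF = TU = 11
This matches the AAS congruence theorem.
Two pairs of corresponding angles and a non-included side are equal (Angle-Angle-Side).

AAS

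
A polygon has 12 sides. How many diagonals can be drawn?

The number of diagonals in an n-gon is n(n - 3)/2.
For n = 12: 12(12 - 3)/2 = 12 × 9 / 2 = 54.

54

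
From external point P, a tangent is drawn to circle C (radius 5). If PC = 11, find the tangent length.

Let T be the point of tangency. Then CT ⊥ PT (radius ⊥ tangent).
In right triangle CTP: CP² = CT² + PT²
11² = 5² + PT²
PT² = 96, PT = 4*sqrt(6)

4*sqrt(6)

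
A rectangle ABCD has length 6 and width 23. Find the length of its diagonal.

A rectangle's diagonal splits it into two right triangles, with the diagonal as the hypotenuse.
By the Pythagorean theorem, d^2 = 6^2 + 23^2 = 565.
Therefore d = sqrt(565).

sqrt(565)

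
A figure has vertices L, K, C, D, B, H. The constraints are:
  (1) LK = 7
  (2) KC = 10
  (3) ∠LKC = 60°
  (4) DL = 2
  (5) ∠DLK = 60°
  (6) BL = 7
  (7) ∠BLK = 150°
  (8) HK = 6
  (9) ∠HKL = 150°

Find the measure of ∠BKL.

Step 1: By the law of cosines on triangle KLB: KB² = 7² + 7² − 2·7·7·cos(150°) = 182.87, so KB ≈ 13.52.
Step 2: By the inverse law of cosines on triangle BKL: cos(∠BKL) = (13.52² + 7² − 7²) / (2·13.52·7) = 182.87/189.32 = 0.9659, so ∠BKL = 15°.

Therefore, the measure of angle ∠BKL = 15°.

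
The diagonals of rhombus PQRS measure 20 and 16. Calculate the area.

The diagonals of a rhombus divide it into four right triangles.
Each triangle has legs 20/ 2 = 10 and 16/2 = 8, so each has area (1/2)*10*8 = 40.
Four such triangles give total area = (d1 * d2) / 2 = 160.

160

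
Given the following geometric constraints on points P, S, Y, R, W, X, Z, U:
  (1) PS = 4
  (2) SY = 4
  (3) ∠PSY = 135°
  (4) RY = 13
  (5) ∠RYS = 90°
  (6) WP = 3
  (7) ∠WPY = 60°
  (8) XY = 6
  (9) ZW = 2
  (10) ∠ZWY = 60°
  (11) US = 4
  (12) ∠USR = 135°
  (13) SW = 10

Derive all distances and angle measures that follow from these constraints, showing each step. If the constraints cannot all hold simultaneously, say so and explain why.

These constraints are not satisfiable: by the triangle inequality in triangle PSW, (1) PS = 4 and (6) WP = 3 force SW ≤ 4 + 3 = 7, but (13) says SW = 10. No planar figure meets all of them, so nothing further can be derived.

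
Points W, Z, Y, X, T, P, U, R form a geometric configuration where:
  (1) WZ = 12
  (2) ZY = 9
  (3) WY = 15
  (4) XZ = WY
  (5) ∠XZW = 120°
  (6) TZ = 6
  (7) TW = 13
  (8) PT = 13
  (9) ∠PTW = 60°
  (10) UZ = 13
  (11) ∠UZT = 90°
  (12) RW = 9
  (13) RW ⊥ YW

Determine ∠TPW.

Step 1: By the law of cosines on triangle PTW: PW² = 13² + 13² − 2·13·13·cos(60°) = 169, so PW = 13.
Step 2: By the inverse law of cosines on triangle TPW: cos(∠TPW) = (13² + 13² − 13²) / (2·13·13) = 169/338 = 0.5, so ∠TPW = 60°.

Therefore, the measure of angle ∠TPW = 60°.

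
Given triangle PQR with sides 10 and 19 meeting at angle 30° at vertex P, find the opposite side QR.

By the law of cosines: QR^2 = PQ^2 + PR^2 - 2*PQ*PR*cos(P)
QR^2 = 10^2 + 19^2 - 2*10*19*cos(30°)
QR^2 = 100 + 361 - 380*(sqrt(3)/2)
QR^2 = 461 - 190*sqrt(3)
QR = sqrt(461 - 190*sqrt(3))

sqrt(461 - 190*sqrt(3))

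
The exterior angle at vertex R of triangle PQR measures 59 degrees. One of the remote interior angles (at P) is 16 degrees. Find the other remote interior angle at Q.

By the exterior angle theorem: exterior angle = sum of remote interior angles.
59 = 16 + angle Q
angle Q = 59 - 16 = 43 degrees

43 degrees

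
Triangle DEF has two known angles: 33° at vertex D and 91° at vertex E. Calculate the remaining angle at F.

By the triangle angle sum property, the three interior angles of any triangle add up to 180°.
We know angle D = 33° and angle E = 91°, so their sum is 124°.
Therefore angle F = 180° - 124° = 56°.

56 degrees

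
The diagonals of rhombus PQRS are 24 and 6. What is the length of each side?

Half-diagonals are 12 and 3. side = sqrt(12^2 + 3^2) = sqrt(153) = 3*sqrt(17)

3*sqrt(17)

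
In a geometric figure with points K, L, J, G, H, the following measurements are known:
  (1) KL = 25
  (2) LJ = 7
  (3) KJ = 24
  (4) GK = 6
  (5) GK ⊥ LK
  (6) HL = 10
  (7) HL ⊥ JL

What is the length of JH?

Step 1: By the law of cosines on triangle JLH: JH² = 7² + 10² − 2·7·10·cos(90°) = 149, so JH = √149.

Therefore, the length of JH = √149.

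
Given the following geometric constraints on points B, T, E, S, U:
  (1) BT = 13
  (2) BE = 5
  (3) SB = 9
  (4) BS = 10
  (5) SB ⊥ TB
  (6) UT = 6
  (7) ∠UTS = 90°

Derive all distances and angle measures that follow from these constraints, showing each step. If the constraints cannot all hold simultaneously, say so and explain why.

These constraints are not satisfiable: (3) SB = 9 and (4) BS = 10 assign two different lengths to the same segment. No planar figure meets all of them, so nothing further can be derived.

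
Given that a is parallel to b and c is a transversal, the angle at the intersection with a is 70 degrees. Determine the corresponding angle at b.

Corresponding angles formed by parallel lines and a transversal are equal.
The given angle is 70 degrees.
The corresponding angle = 70 degrees.

70 degrees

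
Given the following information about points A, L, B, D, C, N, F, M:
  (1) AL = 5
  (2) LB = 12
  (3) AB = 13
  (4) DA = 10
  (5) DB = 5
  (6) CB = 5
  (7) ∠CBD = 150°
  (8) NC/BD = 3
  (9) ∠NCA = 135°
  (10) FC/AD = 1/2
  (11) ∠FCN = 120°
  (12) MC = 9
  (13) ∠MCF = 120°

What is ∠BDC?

Step 1: By the law of cosines on triangle DBC: DC² = 5² + 5² − 2·5·5·cos(150°) = 93.3, so DC ≈ 9.66.
Step 2: By the inverse law of cosines on triangle BDC: cos(∠BDC) = (5² + 9.66² − 5²) / (2·5·9.66) = 93.3/96.59 = 0.9659, so ∠BDC = 15°.

Therefore, the measure of angle ∠BDC = 15°.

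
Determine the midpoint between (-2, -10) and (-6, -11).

The midpoint is the point halfway along the segment.
Move half the horizontal distance: -2 + (-6 - -2)/2 = -2 + -4/2 = -4
Move half the vertical distance: -10 + (-11 - -10)/2 = -10 + -1/2 = -21/2
Midpoint = (-4, -21/2)

(-4, -21/2)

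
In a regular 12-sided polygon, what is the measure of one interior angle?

Each interior angle of a regular n-gon is (n - 2) * 180 / n.
For n = 12: (12 - 2) * 180 / 12 = 1800/12 = 150 degrees.

150 degrees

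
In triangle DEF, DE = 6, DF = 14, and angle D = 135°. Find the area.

When two sides and the included angle are known, the area formula is (1/2)ab sin(C).
The height from one side to the opposite vertex is 14 sin(135°) = 7*sqrt(2).
Area = (1/2) * 6 * 7*sqrt(2) = 21*sqrt(2).

21*sqrt(2)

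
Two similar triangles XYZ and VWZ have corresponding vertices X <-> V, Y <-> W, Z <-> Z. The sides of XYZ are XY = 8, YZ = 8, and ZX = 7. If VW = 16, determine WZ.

Since the triangles are similar, the ratio of corresponding sides is constant.
Scale factor k = VW / XY = 16 / 8 = 2
WZ = k * YZ = 2 * 8 = 16

16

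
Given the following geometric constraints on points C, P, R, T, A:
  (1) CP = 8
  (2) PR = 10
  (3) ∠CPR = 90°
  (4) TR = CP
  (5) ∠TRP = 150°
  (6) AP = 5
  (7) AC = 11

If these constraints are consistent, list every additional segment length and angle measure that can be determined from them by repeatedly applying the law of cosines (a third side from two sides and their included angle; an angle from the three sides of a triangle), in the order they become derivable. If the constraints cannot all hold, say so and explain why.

The constraints are consistent. Derivable facts, in order:
After 1 step:
- CR = 2·√41
- PT ≈ 17.39
- ∠ACP = 24.62°
- ∠APC = 113.58°
- ∠CAP = 41.8°
After 2 steps:
- ∠CRP = 38.66°
- ∠PCR = 51.34°
- ∠PTR = 16.71°
- ∠RPT = 13.29°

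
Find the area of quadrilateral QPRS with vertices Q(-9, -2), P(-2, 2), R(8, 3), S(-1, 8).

Shoelace: sum of cross terms = 97, Area = (1/2)|97| = 97/2

97/2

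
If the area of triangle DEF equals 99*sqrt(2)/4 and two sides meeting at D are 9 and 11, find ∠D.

From the SAS area formula Area = (1/2)ab sin(C), rearranging gives sin(C) = 2*Area/(ab).
sin(C) = 2 * 99*sqrt(2)/4 / (99) = sqrt(2)/2.
Therefore C = arcsin(sqrt(2)/2) = 45°.
Since sin(180° - C) = sin(C), the obtuse angle 135° gives the same area, so C = 45° or C = 135°.

45° or 135°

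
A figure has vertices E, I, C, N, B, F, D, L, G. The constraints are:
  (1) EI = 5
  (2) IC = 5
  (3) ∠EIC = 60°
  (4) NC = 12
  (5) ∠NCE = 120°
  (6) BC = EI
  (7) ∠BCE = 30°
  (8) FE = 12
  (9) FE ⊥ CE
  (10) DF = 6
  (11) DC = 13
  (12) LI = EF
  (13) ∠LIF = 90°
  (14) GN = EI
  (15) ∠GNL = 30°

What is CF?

Step 1: By the law of cosines on triangle EIC: EC² = 5² + 5² − 2·5·5·cos(60°) = 25, so EC = 5.
Step 2: By the law of cosines on triangle CEF: CF² = 5² + 12² − 2·5·12·cos(90°) = 169, so CF = 13.

Therefore, the length of CF = 13.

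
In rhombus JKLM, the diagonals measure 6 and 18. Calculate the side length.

In a rhombus, the diagonals bisect each other perpendicularly, creating four congruent right triangles.
Each triangle has legs 3 (half of 6) and 9 (half of 18).
The hypotenuse of each right triangle is a side of the rhombus:
side = sqrt(3^2 + 9^2) = sqrt(90) = 3*sqrt(10)

3*sqrt(10)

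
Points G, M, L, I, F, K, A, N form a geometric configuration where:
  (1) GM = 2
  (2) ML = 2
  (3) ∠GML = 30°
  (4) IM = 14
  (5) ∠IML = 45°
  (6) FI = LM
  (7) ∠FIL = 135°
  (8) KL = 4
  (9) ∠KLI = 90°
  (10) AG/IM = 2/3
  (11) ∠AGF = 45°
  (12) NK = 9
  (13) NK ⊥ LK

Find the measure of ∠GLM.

Step 1: By the law of cosines on triangle LMG: LG² = 2² + 2² − 2·2·2·cos(30°) = 1.07, so LG ≈ 1.04.
Step 2: By the inverse law of cosines on triangle GLM: cos(∠GLM) = (1.04² + 2² − 2²) / (2·1.04·2) = 1.07/4.14 = 0.2588, so ∠GLM = 75°.

Therefore, the measure of angle ∠GLM = 75°.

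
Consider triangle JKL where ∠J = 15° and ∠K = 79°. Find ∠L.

Let angle L = x. Then 15 + 79 + x = 180.
x = 180 - 94 = 86 degrees.

86 degrees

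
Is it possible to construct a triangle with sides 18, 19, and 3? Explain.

Sort the sides: 3, 18, 19.
It suffices to check that the sum of the two smallest exceeds the largest:
3 + 18 = 21 > 19. ✓
Yes, a valid triangle can be formed.

Yes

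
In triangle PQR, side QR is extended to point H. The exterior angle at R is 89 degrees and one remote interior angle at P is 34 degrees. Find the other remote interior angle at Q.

By the exterior angle theorem: exterior angle = sum of remote interior angles.
89 = 34 + angle Q
angle Q = 89 - 34 = 55 degrees

55 degrees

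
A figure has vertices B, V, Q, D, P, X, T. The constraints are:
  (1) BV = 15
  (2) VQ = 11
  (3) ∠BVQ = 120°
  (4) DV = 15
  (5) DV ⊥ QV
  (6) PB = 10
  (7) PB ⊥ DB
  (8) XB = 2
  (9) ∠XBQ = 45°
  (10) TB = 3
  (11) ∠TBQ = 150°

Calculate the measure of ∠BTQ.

Step 1: By the law of cosines on triangle BVQ: BQ² = 15² + 11² − 2·15·11·cos(120°) = 511, so BQ ≈ 22.61.
Step 2: By the law of cosines on triangle TBQ: TQ² = 3² + 22.61² − 2·3·22.61·cos(150°) = 637.46, so TQ ≈ 25.25.
Step 3: By the inverse law of cosines on triangle BTQ: cos(∠BTQ) = (3² + 25.25² − 22.61²) / (2·3·25.25) = 135.46/151.49 = 0.8942, so ∠BTQ = 26.59°.

Therefore, the measure of angle ∠BTQ = 26.59°.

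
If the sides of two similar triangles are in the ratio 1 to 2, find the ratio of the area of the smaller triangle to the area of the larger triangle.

The ratio of areas of similar triangles equals the square of the side ratio.
Side ratio = 1:2
Area ratio = (1/2)^2 = 1/4 = 1:4

1:4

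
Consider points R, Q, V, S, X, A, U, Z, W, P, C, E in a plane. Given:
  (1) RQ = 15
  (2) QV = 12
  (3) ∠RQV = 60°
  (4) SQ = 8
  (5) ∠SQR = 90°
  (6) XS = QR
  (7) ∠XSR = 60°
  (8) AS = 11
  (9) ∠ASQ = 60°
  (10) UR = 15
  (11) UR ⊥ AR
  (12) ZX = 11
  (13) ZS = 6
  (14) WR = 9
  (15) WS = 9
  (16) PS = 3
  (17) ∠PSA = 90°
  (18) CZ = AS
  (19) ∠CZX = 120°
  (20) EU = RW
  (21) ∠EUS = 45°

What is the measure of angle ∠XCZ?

From the given relations: CZ = AS = 11.
Step 1: By the law of cosines on triangle CZX: CX² = 11² + 11² − 2·11·11·cos(120°) = 363, so CX = 11·√3.
Step 2: By the inverse law of cosines on triangle XCZ: cos(∠XCZ) = ((11·√3)² + 11² − 11²) / (2·11·√3·11) = 363/419.16 = 0.866, so ∠XCZ = 30°.

Therefore, the measure of angle ∠XCZ = 30°.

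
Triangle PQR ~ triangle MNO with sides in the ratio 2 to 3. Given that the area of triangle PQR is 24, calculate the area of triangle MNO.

Area ratio = (2/3)^2 = 4/9. Area of MNO = 24 * 9/4 = 54.

54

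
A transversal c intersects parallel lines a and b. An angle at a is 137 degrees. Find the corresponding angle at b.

Corresponding angles are equal: 137 degrees.

137 degrees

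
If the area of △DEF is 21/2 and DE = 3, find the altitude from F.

height = 2 * 21/2 / 3 = 7

7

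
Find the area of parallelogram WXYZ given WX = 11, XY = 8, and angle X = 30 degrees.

Area = a * b * sin(theta)
Area = 11 * 8 * sin(30 degrees)
Area = 88 * 1/2
Area = 44

44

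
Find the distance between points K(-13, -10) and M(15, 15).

d = sqrt((15 - -13)^2 + (15 - -10)^2)
d = sqrt(28^2 + 25^2)
d = sqrt(784 + 625)
d = sqrt(1409)

sqrt(1409)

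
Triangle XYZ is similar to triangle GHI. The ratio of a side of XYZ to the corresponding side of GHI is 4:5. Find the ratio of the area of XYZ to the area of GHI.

The ratio of areas of similar triangles equals the square of the side ratio.
Side ratio = 4:5
Area ratio = (4/5)^2 = 16/25 = 16:25

16:25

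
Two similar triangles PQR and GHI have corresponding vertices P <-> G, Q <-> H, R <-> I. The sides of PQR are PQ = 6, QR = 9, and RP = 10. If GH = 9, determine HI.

Since the triangles are similar, the ratio of corresponding sides is constant.
Scale factor k = GH / PQ = 9 / 6 = 3/2
HI = k * QR = 3/2 * 9 = 27/2

27/2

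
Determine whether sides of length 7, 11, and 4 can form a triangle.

Check the triangle inequality: 7 + 4 = 11 ≤ 11.
Since the sum of two sides does not exceed the third, no triangle can be formed.

No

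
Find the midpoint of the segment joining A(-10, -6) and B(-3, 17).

The midpoint is the average of the coordinates:
x: (-10 + -3)/2 = -13/2
y: (-6 + 17)/2 = 11/2
Midpoint = (-13/2, 11/2)

(-13/2, 11/2)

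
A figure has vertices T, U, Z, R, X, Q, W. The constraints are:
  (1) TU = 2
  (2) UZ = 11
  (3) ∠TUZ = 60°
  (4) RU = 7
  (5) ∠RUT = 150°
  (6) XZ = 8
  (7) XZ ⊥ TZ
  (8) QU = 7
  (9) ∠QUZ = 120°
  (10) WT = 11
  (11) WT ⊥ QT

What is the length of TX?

Step 1: By the law of cosines on triangle ZUT: ZT² = 11² + 2² − 2·11·2·cos(60°) = 103, so ZT = √103.
Step 2: By the law of cosines on triangle TZX: TX² = √103² + 8² − 2·√103·8·cos(90°) = 167, so TX = √167.

Therefore, the length of TX = √167.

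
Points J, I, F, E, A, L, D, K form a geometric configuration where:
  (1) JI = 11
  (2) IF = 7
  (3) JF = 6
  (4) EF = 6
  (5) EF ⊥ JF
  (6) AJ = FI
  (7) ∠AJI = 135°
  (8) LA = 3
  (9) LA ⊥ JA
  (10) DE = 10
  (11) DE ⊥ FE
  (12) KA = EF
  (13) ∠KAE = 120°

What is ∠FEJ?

Step 1: By the law of cosines on triangle EFJ: EJ² = 6² + 6² − 2·6·6·cos(90°) = 72, so EJ = 6·√2.
Step 2: By the inverse law of cosines on triangle FEJ: cos(∠FEJ) = (6² + (6·√2)² − 6²) / (2·6·6·√2) = 72/101.82 = 0.7071, so ∠FEJ = 45°.

Therefore, the measure of angle ∠FEJ = 45°.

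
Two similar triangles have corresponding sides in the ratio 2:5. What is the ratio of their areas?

Area scales with the square of linear dimensions. If every length is multiplied by 2/5, then the area is multiplied by (2/5)^2 = 4/25.
The area ratio is 4:25.

4:25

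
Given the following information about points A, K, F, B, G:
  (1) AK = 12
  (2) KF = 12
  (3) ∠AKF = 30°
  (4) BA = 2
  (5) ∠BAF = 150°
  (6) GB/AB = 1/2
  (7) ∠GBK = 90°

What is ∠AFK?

Step 1: By the law of cosines on triangle FKA: FA² = 12² + 12² − 2·12·12·cos(30°) = 38.58, so FA ≈ 6.21.
Step 2: By the inverse law of cosines on triangle AFK: cos(∠AFK) = (6.21² + 12² − 12²) / (2·6.21·12) = 38.58/149.08 = 0.2588, so ∠AFK = 75°.

Therefore, the measure of angle ∠AFK = 75°.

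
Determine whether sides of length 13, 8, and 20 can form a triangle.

Sort the sides: 8, 13, 20.
It suffices to check that the sum of the two smallest exceeds the largest:
8 + 13 = 21 > 20. ✓
Yes, a valid triangle can be formed.

Yes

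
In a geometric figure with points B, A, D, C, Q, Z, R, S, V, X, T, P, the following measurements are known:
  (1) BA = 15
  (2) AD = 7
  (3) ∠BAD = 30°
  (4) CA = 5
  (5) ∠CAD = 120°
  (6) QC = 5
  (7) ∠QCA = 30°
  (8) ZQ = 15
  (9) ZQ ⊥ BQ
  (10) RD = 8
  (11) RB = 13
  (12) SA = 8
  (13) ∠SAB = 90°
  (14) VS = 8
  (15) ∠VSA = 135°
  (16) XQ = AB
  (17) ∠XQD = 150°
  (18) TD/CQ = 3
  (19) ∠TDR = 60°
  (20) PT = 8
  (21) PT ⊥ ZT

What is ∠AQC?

Step 1: By the law of cosines on triangle QCA: QA² = 5² + 5² − 2·5·5·cos(30°) = 6.7, so QA ≈ 2.59.
Step 2: By the inverse law of cosines on triangle AQC: cos(∠AQC) = (2.59² + 5² − 5²) / (2·2.59·5) = 6.7/25.88 = 0.2588, so ∠AQC = 75°.

Therefore, the measure of angle ∠AQC = 75°.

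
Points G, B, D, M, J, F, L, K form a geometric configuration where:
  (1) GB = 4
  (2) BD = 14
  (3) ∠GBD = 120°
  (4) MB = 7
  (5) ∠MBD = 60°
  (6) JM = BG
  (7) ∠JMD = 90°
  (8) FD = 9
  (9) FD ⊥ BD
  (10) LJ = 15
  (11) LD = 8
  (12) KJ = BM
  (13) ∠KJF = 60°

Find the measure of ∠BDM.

Step 1: By the law of cosines on triangle DBM: DM² = 14² + 7² − 2·14·7·cos(60°) = 147, so DM = 7·√3.
Step 2: By the inverse law of cosines on triangle BDM: cos(∠BDM) = (14² + (7·√3)² − 7²) / (2·14·7·√3) = 294/339.48 = 0.866, so ∠BDM = 30°.

Therefore, the measure of angle ∠BDM = 30°.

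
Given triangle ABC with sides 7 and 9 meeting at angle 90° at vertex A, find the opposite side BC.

The included angle is 90°, so the triangle is right-angled at A. The opposite side BC is the hypotenuse.
By the Pythagorean theorem: BC = sqrt(7^2 + 9^2) = sqrt(130) = sqrt(130).

sqrt(130)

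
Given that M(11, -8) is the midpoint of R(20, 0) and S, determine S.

Using the midpoint formula: M = ((x1 + x2)/2, (y1 + y2)/2)
We know M = (11, -8) and R = (20, 0)
For x: 11 = (20 + x2)/2, so x2 = 2*11 - 20 = 2
For y: -8 = (0 + y2)/2, so y2 = 2*-8 - 0 = -16
S = (2, -16)

(2, -16)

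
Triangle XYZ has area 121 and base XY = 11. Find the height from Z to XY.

height = 2 * 121 / 11 = 22

22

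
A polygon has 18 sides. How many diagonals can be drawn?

Each of the 18 vertices connects to 15 non-adjacent vertices via diagonals.
Total connections = 18 × 15 = 270, but each diagonal is counted twice.
Number of diagonals = 270 / 2 = 135.

135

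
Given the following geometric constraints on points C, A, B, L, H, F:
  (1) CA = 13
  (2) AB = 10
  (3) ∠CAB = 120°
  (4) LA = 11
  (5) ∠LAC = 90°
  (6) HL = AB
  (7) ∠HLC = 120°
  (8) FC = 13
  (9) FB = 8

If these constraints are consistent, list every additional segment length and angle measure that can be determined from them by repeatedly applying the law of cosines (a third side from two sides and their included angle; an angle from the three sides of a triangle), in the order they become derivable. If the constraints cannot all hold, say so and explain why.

The constraints are consistent. Derivable facts, in order:
After 1 step:
- CB ≈ 19.97
- CL ≈ 17.03
After 2 steps:
- CH ≈ 23.67
- ∠ABC = 34.31°
- ∠ACB = 25.69°
- ∠ACL = 40.24°
- ∠ALC = 49.76°
- ∠BCF = 13.96°
- ∠BFC = 142.95°
- ∠CBF = 23.09°
After 3 steps:
- ∠CHL = 38.54°
- ∠HCL = 21.46°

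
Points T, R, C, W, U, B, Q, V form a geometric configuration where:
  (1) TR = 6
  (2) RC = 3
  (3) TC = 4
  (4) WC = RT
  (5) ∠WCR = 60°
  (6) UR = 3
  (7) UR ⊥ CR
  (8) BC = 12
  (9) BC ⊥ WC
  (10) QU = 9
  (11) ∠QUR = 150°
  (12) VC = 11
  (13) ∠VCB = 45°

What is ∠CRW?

From the given relations: WC = RT = 6.
Step 1: By the law of cosines on triangle RCW: RW² = 3² + 6² − 2·3·6·cos(60°) = 27, so RW = 3·√3.
Step 2: By the inverse law of cosines on triangle CRW: cos(∠CRW) = (3² + (3·√3)² − 6²) / (2·3·3·√3) = 0/31.18 = 0, so ∠CRW = 90°.

Therefore, the measure of angle ∠CRW = 90°.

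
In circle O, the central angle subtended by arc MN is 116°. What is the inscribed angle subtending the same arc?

Inscribed angle = 116° / 2 = 58° (inscribed angle theorem).

58°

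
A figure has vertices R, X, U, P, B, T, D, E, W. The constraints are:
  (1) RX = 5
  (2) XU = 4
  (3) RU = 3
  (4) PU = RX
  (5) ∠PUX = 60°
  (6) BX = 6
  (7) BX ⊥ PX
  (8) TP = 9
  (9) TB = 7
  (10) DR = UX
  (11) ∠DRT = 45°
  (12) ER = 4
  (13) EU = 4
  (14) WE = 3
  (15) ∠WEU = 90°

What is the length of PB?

From the given relations: PU = RX = 5.
Step 1: By the law of cosines on triangle XUP: XP² = 4² + 5² − 2·4·5·cos(60°) = 21, so XP = √21.
Step 2: By the law of cosines on triangle PXB: PB² = √21² + 6² − 2·√21·6·cos(90°) = 57, so PB = √57.

Therefore, the length of PB = √57.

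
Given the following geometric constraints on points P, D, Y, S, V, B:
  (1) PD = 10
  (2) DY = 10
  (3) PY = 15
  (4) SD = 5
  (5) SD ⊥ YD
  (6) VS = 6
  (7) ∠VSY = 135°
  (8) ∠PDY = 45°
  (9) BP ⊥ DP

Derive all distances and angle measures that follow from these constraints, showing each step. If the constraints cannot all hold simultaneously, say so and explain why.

These constraints are not satisfiable: (1), (2) and (3) fix all three sides of triangle PDY, so by the law of cosines cos(∠PDY) = (10² + 10² − 15²) / (2·10·10) = -0.1250, i.e. ∠PDY ≈ 97.18°, which contradicts (8) ∠PDY = 45°. No planar figure meets all of them, so nothing further can be derived.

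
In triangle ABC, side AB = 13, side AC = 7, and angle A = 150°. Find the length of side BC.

Law of cosines: BC^2 = 13^2 + 7^2 - 2(13)(7)cos(150°) = 91*sqrt(3) + 218, so BC = sqrt(91*sqrt(3) + 218).

sqrt(91*sqrt(3) + 218)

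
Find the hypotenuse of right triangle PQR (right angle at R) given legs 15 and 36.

In a right triangle, the square of the hypotenuse equals the sum of the squares of the two legs.
The legs are 15 and 36, so the hypotenuse = sqrt(225 + 1296) = sqrt(1521) = 39.

39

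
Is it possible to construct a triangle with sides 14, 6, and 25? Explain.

No.
The triangle inequality is violated: 14 + 6 = 20 ≤ 25.
These lengths cannot form a triangle.

No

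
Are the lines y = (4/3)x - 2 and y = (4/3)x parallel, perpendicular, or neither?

Slope of line 1: m1 = 4/3
Slope of line 2: m2 = 4/3
Two lines are parallel if and only if they have equal slopes (or both are vertical).
Here m1 = m2 = 4/3, confirming the lines are parallel.

Parallel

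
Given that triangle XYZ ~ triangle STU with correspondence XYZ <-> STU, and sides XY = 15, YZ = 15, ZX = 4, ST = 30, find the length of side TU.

Similar triangles have proportional sides. Setting up the proportion:
ST / XY = TU / YZ
30 / 15 = TU / 15
TU = 15 * 30 / 15 = 30.

30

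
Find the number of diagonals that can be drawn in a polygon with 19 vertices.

Total line segments between 19 vertices = C(19,2) = 171.
Subtract the 19 sides: 171 - 19 = 152 diagonals.

152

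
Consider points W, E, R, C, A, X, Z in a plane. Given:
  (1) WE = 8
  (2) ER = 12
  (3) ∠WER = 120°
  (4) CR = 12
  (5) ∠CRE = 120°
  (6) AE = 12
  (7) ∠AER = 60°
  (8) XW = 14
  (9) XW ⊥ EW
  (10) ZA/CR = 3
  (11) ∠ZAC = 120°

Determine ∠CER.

Step 1: By the law of cosines on triangle ERC: EC² = 12² + 12² − 2·12·12·cos(120°) = 432, so EC = 12·√3.
Step 2: By the inverse law of cosines on triangle CER: cos(∠CER) = ((12·√3)² + 12² − 12²) / (2·12·√3·12) = 432/498.83 = 0.866, so ∠CER = 30°.

Therefore, the measure of angle ∠CER = 30°.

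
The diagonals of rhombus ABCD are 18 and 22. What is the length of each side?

Half-diagonals are 9 and 11. side = sqrt(9^2 + 11^2) = sqrt(202)

sqrt(202)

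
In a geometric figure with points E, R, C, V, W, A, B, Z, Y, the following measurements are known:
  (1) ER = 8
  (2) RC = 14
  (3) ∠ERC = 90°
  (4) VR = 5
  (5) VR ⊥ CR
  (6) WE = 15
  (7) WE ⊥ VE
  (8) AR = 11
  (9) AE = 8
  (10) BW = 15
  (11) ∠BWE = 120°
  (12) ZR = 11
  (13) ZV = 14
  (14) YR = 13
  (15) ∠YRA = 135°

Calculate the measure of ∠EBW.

Step 1: By the law of cosines on triangle BWE: BE² = 15² + 15² − 2·15·15·cos(120°) = 675, so BE = 15·√3.
Step 2: By the inverse law of cosines on triangle EBW: cos(∠EBW) = ((15·√3)² + 15² − 15²) / (2·15·√3·15) = 675/779.42 = 0.866, so ∠EBW = 30°.

Therefore, the measure of angle ∠EBW = 30°.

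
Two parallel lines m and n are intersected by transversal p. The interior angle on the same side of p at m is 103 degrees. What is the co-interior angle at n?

Co-interior angles sum to 180: 180 - 103 = 77 degrees.

77 degrees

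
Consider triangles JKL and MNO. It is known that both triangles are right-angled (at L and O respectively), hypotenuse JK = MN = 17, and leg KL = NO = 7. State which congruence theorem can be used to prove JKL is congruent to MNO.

Consider the given information: both triangles are right-angled (at L and O respectively), hypotenuse JK = MN = 17, and leg KL = NO = 7
This is not SSS or ASA: SSS requires all three pairs of sides, but we don't have that. ASA requires two angles and the side between them.
The correct criterion is HL. The hypotenuse and one leg of two right triangles are equal (Hypotenuse-Leg).

HL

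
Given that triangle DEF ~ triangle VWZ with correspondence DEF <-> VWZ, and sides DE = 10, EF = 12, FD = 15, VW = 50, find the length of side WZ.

Similar triangles have proportional sides. Setting up the proportion:
VW / DE = WZ / EF
50 / 10 = WZ / 12
WZ = 12 * 50 / 10 = 60.

60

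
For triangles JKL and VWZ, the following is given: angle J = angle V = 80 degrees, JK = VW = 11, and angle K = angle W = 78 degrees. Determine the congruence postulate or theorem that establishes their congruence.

Consider the given information: angle J = angle V = 80 degrees, JK = VW = 11, and angle K = angle W = 78 degrees
This is not SAS or AAS: SAS requires two sides and the included angle between them. AAS requires two angles and a non-included side.
The correct criterion is ASA. Two pairs of corresponding angles and the included side are equal (Angle-Side-Angle).

ASA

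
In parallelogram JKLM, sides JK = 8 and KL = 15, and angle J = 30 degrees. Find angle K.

Opposite sides of a parallelogram are parallel, so consecutive angles form co-interior angles on a transversal.
Co-interior angles sum to 180°, giving angle K = 180 - 30 = 150 degrees.

150 degrees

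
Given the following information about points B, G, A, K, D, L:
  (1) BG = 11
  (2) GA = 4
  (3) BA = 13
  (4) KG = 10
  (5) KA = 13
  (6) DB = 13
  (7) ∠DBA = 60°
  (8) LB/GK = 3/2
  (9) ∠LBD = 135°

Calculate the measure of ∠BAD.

Step 1: By the law of cosines on triangle ABD: AD² = 13² + 13² − 2·13·13·cos(60°) = 169, so AD = 13.
Step 2: By the inverse law of cosines on triangle BAD: cos(∠BAD) = (13² + 13² − 13²) / (2·13·13) = 169/338 = 0.5, so ∠BAD = 60°.

Therefore, the measure of angle ∠BAD = 60°.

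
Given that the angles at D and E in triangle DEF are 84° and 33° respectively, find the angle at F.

The interior angles sum to 180°: angle F = 180 - 84 - 33 = 63°.
The triangle is acute (angles 84°, 33°, 63°).

63 degrees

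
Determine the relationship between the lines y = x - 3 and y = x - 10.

Slope of line 1: m1 = 1
Slope of line 2: m2 = 1
m1 = m2, so the lines are parallel.

Parallel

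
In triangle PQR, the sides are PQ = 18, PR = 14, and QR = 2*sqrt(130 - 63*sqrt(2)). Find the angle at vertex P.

cos(P) = (18² + 14² - (2*sqrt(130 - 63*sqrt(2)))²) / (2 × 18 × 14) = sqrt(2)/2, so P = arccos(sqrt(2)/2) = 45°.

45°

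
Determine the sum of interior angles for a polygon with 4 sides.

The sum of interior angles of an n-sided polygon is (n - 2) * 180.
For n = 4: (4 - 2) * 180 = 2 * 180 = 360 degrees.

360 degrees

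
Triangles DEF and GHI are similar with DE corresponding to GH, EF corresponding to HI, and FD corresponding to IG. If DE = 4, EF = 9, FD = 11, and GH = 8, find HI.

Since the triangles are similar, the ratio of corresponding sides is constant.
Scale factor k = GH / DE = 8 / 4 = 2
HI = k * EF = 2 * 9 = 18

18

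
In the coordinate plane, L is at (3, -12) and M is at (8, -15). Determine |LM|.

d = sqrt((8 - 3)^2 + (-15 - -12)^2)
d = sqrt(5^2 + -3^2)
d = sqrt(25 + 9)
d = sqrt(34)

sqrt(34)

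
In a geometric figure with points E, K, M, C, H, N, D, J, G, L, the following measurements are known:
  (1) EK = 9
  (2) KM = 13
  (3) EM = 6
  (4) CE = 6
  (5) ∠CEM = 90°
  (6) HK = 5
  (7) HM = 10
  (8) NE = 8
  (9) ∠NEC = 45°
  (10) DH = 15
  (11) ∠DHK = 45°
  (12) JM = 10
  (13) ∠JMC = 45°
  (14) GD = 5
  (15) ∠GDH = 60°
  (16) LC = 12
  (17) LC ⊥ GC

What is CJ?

Step 1: By the law of cosines on triangle CEM: CM² = 6² + 6² − 2·6·6·cos(90°) = 72, so CM = 6·√2.
Step 2: By the law of cosines on triangle CMJ: CJ² = (6·√2)² + 10² − 2·6·√2·10·cos(45°) = 52, so CJ = 2·√13.

Therefore, the length of CJ = 2·√13.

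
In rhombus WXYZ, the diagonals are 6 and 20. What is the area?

Area = (6 * 20) / 2 = 120 / 2 = 60

60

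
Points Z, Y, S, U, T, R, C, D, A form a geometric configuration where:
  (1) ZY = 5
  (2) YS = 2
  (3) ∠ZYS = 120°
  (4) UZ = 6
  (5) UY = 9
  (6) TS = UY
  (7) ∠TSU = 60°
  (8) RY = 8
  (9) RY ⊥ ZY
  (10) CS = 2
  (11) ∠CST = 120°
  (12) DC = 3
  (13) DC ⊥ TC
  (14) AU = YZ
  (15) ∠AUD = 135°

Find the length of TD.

From the given relations: TS = UY = 9.
Step 1: By the law of cosines on triangle CST: CT² = 2² + 9² − 2·2·9·cos(120°) = 103, so CT = √103.
Step 2: By the law of cosines on triangle TCD: TD² = √103² + 3² − 2·√103·3·cos(90°) = 112, so TD = 4·√7.

Therefore, the length of TD = 4·√7.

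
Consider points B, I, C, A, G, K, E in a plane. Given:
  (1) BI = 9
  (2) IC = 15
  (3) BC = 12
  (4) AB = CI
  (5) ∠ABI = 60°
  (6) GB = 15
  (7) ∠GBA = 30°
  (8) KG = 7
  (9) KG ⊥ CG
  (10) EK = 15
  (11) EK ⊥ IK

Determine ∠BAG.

From the given relations: AB = CI = 15.
Step 1: By the law of cosines on triangle ABG: AG² = 15² + 15² − 2·15·15·cos(30°) = 60.29, so AG ≈ 7.76.
Step 2: By the inverse law of cosines on triangle BAG: cos(∠BAG) = (15² + 7.76² − 15²) / (2·15·7.76) = 60.29/232.94 = 0.2588, so ∠BAG = 75°.

Therefore, the measure of angle ∠BAG = 75°.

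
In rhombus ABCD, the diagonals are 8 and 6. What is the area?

The diagonals of a rhombus divide it into four right triangles.
Each triangle has legs 8/ 2 = 4 and 6/2 = 3, so each has area (1/2)*4*3 = 6.
Four such triangles give total area = (d1 * d2) / 2 = 24.

24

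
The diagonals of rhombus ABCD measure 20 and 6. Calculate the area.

The diagonals of a rhombus divide it into four right triangles.
Each triangle has legs 20/ 2 = 10 and 6/2 = 3, so each has area (1/2)*10*3 = 15.
Four such triangles give total area = (d1 * d2) / 2 = 60.

60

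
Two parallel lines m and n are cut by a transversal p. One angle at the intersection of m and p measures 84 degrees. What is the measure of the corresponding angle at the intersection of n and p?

When a transversal crosses parallel lines, angles in the same position at each intersection are called corresponding angles.
These are always equal, so the answer is 84 degrees.

84 degrees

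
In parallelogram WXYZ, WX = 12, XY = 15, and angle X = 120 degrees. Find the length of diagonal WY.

Law of cosines: d^2 = 12^2 + 15^2 - 2(12)(15)cos(120°) = 549, so d = 3*sqrt(61).

3*sqrt(61)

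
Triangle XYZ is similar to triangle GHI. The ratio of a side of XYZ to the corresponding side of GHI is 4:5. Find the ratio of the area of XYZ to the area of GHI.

Area ratio = (side ratio)^2 = (4/5)^2 = 16:25.

16:25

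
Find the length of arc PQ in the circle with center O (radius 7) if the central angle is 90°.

Arc length = 2π(7)(1/4) = 7*pi/2

7*pi/2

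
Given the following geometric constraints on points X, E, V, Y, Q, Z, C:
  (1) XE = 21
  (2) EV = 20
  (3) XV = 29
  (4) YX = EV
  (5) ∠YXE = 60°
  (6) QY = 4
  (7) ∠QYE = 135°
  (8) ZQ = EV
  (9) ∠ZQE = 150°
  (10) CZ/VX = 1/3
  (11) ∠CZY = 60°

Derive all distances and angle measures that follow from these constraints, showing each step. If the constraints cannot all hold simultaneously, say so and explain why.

The constraints are consistent.

From the given relations:
  YX = EV = 20
  ZQ = EV = 20
  CZ = 1/3·VX = 1/3·29 ≈ 9.67

Step 1: From EX = 21, XY = 20, and ∠EXY = 60°, by the law of cosines:
  EY² = EX² + XY² - 2·EX·XY·cos(60°) = 441 + 400 - 420 = 421
  EY ≈ 20.52

Step 2: From XE = 21, XV = 29, EV = 20, by the inverse law of cosines:
  cos(∠EXV) = (XE² + XV² - EV²) / (2·XE·XV)
  ∠EXV = 43.6°

Step 3: From EV = 20, EX = 21, VX = 29, by the inverse law of cosines:
  cos(∠VEX) = (EV² + EX² - VX²) / (2·EV·EX)
  ∠VEX = 90°

Step 4: From VE = 20, VX = 29, EX = 21, by the inverse law of cosines:
  cos(∠EVX) = (VE² + VX² - EX²) / (2·VE·VX)
  ∠EVX = 46.4°

Step 5: From EY = 20.52, YQ = 4, and ∠EYQ = 135°, by the law of cosines:
  EQ² = EY² + YQ² - 2·EY·YQ·cos(135°) = 421 + 16 + 116.1 = 553.1
  EQ ≈ 23.52

Step 6: From EX = 21, EY = 20.52, XY = 20, by the inverse law of cosines:
  cos(∠XEY) = (EX² + EY² - XY²) / (2·EX·EY)
  ∠XEY = 57.58°

Step 7: From YE = 20.52, YX = 20, EX = 21, by the inverse law of cosines:
  cos(∠EYX) = (YE² + YX² - EX²) / (2·YE·YX)
  ∠EYX = 62.42°

Step 8: From EQ = 23.52, QZ = 20, and ∠EQZ = 150°, by the law of cosines:
  EZ² = EQ² + QZ² - 2·EQ·QZ·cos(150°) = 553.1 + 400 + 814.7 = 1768
  EZ ≈ 42.04

Step 9: From EQ = 23.52, EY = 20.52, QY = 4, by the inverse law of cosines:
  cos(∠QEY) = (EQ² + EY² - QY²) / (2·EQ·EY)
  ∠QEY = 6.91°

Step 10: From QE = 23.52, QY = 4, EY = 20.52, by the inverse law of cosines:
  cos(∠EQY) = (QE² + QY² - EY²) / (2·QE·QY)
  ∠EQY = 38.09°

Step 11: From EQ = 23.52, EZ = 42.04, QZ = 20, by the inverse law of cosines:
  cos(∠QEZ) = (EQ² + EZ² - QZ²) / (2·EQ·EZ)
  ∠QEZ = 13.76°

Step 12: From ZE = 42.04, ZQ = 20, EQ = 23.52, by the inverse law of cosines:
  cos(∠EZQ) = (ZE² + ZQ² - EQ²) / (2·ZE·ZQ)
  ∠EZQ = 16.24°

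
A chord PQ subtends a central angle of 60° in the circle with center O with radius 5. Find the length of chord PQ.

Chord = 2(5) sin(30°) = 5

5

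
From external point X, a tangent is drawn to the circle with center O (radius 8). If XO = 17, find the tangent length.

Let T be the point of tangency. Then OT ⊥ XT (radius ⊥ tangent).
In right triangle OTX: OX² = OT² + XT²
17² = 8² + XT²
XT² = 225, XT = 15

15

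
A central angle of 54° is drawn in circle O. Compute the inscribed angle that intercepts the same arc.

By the inscribed angle theorem, the inscribed angle is half the central angle.
Inscribed angle = 54° / 2 = 27°

27°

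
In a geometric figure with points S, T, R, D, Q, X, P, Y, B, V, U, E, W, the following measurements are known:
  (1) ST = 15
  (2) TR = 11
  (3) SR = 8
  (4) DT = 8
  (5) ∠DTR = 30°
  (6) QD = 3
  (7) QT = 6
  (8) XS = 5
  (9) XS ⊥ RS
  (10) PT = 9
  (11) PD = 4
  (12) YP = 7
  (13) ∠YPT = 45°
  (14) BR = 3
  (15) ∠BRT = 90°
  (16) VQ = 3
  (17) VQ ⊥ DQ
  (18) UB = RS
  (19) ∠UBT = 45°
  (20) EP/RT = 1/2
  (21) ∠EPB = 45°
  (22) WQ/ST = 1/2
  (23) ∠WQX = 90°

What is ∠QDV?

Step 1: By the law of cosines on triangle DQV: DV² = 3² + 3² − 2·3·3·cos(90°) = 18, so DV = 3·√2.
Step 2: By the inverse law of cosines on triangle QDV: cos(∠QDV) = (3² + (3·√2)² − 3²) / (2·3·3·√2) = 18/25.46 = 0.7071, so ∠QDV = 45°.

Therefore, the measure of angle ∠QDV = 45°.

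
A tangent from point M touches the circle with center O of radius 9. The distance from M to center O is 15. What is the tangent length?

Let T be the point of tangency. Then OT ⊥ MT (radius ⊥ tangent).
In right triangle OTM: OM² = OT² + MT²
15² = 9² + MT²
MT² = 144, MT = 12

12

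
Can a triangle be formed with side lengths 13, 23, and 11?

Yes.
The triangle inequality requires that the sum of any two sides exceeds the third.
Here 11 + 13 = 24 > 23, so the condition is met.

Yes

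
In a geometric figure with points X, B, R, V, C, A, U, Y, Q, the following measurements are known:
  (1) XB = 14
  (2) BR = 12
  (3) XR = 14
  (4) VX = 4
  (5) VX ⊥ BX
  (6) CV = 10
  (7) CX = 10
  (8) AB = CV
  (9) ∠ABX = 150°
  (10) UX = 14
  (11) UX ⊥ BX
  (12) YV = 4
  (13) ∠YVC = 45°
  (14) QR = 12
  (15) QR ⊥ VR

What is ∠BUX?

Step 1: By the law of cosines on triangle UXB: UB² = 14² + 14² − 2·14·14·cos(90°) = 392, so UB = 14·√2.
Step 2: By the inverse law of cosines on triangle BUX: cos(∠BUX) = ((14·√2)² + 14² − 14²) / (2·14·√2·14) = 392/554.37 = 0.7071, so ∠BUX = 45°.

Therefore, the measure of angle ∠BUX = 45°.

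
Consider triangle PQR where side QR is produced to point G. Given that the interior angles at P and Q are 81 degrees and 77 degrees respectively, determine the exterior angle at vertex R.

By the exterior angle theorem, an exterior angle of a triangle equals the sum of the two remote interior angles.
Exterior angle = angle P + angle Q
Exterior angle = 81 + 77 = 158 degrees

158 degrees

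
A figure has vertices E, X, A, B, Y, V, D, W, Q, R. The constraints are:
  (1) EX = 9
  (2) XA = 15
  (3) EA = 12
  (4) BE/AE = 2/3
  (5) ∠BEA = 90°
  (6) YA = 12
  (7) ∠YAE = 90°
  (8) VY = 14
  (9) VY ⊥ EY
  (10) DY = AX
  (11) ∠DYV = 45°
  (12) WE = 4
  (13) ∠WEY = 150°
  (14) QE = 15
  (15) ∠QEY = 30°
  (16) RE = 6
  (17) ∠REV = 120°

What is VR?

Step 1: By the law of cosines on triangle EAY: EY² = 12² + 12² − 2·12·12·cos(90°) = 288, so EY = 12·√2.
Step 2: By the law of cosines on triangle EYV: EV² = (12·√2)² + 14² − 2·12·√2·14·cos(90°) = 484, so EV = 22.
Step 3: By the law of cosines on triangle VER: VR² = 22² + 6² − 2·22·6·cos(120°) = 652, so VR = 2·√163.

Therefore, the length of VR = 2·√163.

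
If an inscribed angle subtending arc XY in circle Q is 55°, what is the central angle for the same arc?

By the inscribed angle theorem, the central angle is twice the inscribed angle.
Central angle = 2 × 55° = 110°

110°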